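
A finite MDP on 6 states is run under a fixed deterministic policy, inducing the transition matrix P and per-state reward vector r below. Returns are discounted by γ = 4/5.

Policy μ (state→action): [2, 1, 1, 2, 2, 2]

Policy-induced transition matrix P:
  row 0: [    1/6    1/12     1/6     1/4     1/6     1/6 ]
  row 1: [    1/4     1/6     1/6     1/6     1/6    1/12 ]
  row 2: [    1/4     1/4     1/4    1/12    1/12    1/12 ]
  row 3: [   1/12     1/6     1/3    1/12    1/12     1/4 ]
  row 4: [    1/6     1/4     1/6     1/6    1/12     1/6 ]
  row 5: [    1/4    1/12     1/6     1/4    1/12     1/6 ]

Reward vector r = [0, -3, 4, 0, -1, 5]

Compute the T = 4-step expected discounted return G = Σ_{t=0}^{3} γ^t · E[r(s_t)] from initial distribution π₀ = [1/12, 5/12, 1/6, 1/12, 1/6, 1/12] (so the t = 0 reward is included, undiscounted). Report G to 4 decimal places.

G = 1.3806

t=0: π = [0.0833, 0.4167, 0.1667, 0.0833, 0.1667, 0.0833], E[r] = -0.3333, γ^t·E[r] = -0.333333, running G = -0.333333
t=1: π = [0.2153, 0.1806, 0.1944, 0.1597, 0.1250, 0.1250], E[r] = 0.7361, γ^t·E[r] = 0.588889, running G = 0.255556
t=2: π = [0.1950, 0.1649, 0.2095, 0.1655, 0.1163, 0.1487], E[r] = 0.9705, γ^t·E[r] = 0.621111, running G = 0.876667
t=3: π = [0.1965, 0.1652, 0.2117, 0.1641, 0.1133, 0.1493], E[r] = 0.9843, γ^t·E[r] = 0.503951, running G = 1.380617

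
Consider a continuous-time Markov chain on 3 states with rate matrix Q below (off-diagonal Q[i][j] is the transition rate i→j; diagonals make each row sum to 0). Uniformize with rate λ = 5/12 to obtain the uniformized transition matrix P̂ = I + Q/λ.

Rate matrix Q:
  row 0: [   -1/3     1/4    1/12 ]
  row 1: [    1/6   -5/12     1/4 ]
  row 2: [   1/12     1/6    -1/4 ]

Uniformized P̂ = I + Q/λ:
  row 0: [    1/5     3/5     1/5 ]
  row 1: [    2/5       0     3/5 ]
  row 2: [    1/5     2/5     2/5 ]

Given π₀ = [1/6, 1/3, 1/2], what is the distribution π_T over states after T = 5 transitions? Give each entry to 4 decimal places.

π = [0.2652, 0.3224, 0.4124]

t=0: π = [0.1667, 0.3333, 0.5000]
t=1: π = [0.2667, 0.3000, 0.4333]
t=2: π = [0.2600, 0.3333, 0.4067]
t=3: π = [0.2667, 0.3187, 0.4147]
t=4: π = [0.2637, 0.3259, 0.4104]
t=5: π = [0.2652, 0.3224, 0.4124]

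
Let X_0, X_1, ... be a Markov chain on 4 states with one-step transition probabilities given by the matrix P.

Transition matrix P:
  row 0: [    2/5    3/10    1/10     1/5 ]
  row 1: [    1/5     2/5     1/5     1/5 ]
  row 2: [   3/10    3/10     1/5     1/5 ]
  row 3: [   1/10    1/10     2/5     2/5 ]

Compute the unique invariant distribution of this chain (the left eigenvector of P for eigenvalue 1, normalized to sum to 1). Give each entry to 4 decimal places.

π = [0.2469, 0.2778, 0.2253, 0.2500]

Balance equations π_j = Σ_i π_i·P[i][j]:
  π_0 = 2/5·π_0 + 1/5·π_1 + 3/10·π_2 + 1/10·π_3
  π_1 = 3/10·π_0 + 2/5·π_1 + 3/10·π_2 + 1/10·π_3
  π_2 = 1/10·π_0 + 1/5·π_1 + 1/5·π_2 + 2/5·π_3
  normalize: π_0 + π_1 + π_2 + π_3 = 1
Solving the linear system gives exactly π = [20/81, 5/18, 73/324, 1/4].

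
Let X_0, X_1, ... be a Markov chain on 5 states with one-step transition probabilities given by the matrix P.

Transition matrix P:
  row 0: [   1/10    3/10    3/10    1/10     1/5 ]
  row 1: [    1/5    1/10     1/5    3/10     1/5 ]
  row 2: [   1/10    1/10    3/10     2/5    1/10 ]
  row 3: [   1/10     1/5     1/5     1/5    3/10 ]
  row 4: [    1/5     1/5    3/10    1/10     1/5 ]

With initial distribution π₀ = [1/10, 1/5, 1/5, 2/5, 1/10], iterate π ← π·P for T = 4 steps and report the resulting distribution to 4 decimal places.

t=0: π = [0.1000, 0.2000, 0.2000, 0.4000, 0.1000]
t=1: π = [0.1300, 0.1700, 0.2400, 0.2400, 0.2200]
t=2: π = [0.1390, 0.1720, 0.2590, 0.2300, 0.2000]
t=3: π = [0.1372, 0.1708, 0.2598, 0.2351, 0.1971]
t=4: π = [0.1368, 0.1707, 0.2594, 0.2356, 0.1975]

π = [0.1368, 0.1707, 0.2594, 0.2356, 0.1975]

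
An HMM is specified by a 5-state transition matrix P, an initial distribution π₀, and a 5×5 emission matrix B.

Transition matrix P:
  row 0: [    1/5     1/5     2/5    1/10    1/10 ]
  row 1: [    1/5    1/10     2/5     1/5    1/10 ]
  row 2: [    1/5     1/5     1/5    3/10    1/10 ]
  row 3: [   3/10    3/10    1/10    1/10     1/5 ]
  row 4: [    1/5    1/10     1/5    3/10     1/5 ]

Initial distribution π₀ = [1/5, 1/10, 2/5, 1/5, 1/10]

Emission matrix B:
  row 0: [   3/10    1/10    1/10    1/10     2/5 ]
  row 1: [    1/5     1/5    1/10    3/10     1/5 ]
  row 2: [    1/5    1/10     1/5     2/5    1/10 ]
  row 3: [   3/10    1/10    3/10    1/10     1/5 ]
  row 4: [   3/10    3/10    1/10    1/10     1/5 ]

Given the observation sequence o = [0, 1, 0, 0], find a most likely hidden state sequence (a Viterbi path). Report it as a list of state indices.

t=0: δ = [6.000e-02, 2.000e-02, 8.000e-02, 6.000e-02, 3.000e-02]  (obs o_0=0)
t=1: δ = [1.800e-03, 3.600e-03, 2.400e-03, 2.400e-03, 3.600e-03]  ψ = [3, 3, 0, 2, 3]  (obs o_1=1)
t=2: δ = [2.160e-04, 1.440e-04, 2.880e-04, 3.240e-04, 2.160e-04]  ψ = [1, 3, 1, 4, 4]  (obs o_2=0)
t=3: δ = [2.916e-05, 1.944e-05, 1.728e-05, 2.592e-05, 1.944e-05]  ψ = [3, 3, 0, 2, 3]  (obs o_3=0)
backtrack: best end state = 0; path = [3, 4, 3, 0]

path = [3, 4, 3, 0]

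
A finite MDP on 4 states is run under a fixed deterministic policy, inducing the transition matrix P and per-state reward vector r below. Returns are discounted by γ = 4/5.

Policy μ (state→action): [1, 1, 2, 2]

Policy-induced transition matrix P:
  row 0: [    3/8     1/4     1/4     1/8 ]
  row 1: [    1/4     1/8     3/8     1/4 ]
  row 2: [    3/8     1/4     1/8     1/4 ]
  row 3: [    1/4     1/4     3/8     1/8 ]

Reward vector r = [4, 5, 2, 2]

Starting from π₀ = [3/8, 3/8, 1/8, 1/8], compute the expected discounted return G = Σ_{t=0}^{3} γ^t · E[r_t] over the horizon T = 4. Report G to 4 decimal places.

G = 10.2874

t=0: π = [0.3750, 0.3750, 0.1250, 0.1250], E[r] = 3.8750, γ^t·E[r] = 3.875000, running G = 3.875000
t=1: π = [0.3125, 0.2031, 0.2969, 0.1875], E[r] = 3.2344, γ^t·E[r] = 2.587500, running G = 6.462500
t=2: π = [0.3262, 0.2246, 0.2617, 0.1875], E[r] = 3.3262, γ^t·E[r] = 2.128750, running G = 8.591250
t=3: π = [0.3235, 0.2219, 0.2688, 0.1858], E[r] = 3.3127, γ^t·E[r] = 1.696125, running G = 10.287375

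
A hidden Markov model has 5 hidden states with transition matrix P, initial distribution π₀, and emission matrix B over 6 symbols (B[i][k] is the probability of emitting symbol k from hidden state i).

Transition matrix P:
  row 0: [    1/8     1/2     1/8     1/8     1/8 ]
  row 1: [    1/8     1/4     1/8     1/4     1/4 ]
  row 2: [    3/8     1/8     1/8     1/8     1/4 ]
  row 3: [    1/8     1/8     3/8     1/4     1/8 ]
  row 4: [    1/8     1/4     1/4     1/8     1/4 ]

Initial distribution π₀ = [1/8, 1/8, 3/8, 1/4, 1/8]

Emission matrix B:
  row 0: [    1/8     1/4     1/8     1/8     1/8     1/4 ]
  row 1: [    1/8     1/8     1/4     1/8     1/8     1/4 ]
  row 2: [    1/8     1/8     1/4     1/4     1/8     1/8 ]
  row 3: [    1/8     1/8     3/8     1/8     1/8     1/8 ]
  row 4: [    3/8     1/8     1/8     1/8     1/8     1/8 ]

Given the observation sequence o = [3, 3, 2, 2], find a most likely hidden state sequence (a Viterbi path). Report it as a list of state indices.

path = [2, 0, 1, 3]

t=0: δ = [1.562e-02, 1.562e-02, 9.375e-02, 3.125e-02, 1.562e-02]  (obs o_0=3)
t=1: δ = [4.395e-03, 1.465e-03, 2.930e-03, 1.465e-03, 2.930e-03]  ψ = [2, 2, 2, 2, 2]  (obs o_1=3)
t=2: δ = [1.373e-04, 5.493e-04, 1.831e-04, 2.060e-04, 9.155e-05]  ψ = [2, 0, 4, 0, 2]  (obs o_2=2)
t=3: δ = [8.583e-06, 3.433e-05, 1.931e-05, 5.150e-05, 1.717e-05]  ψ = [1, 1, 3, 1, 1]  (obs o_3=2)
backtrack: best end state = 3; path = [2, 0, 1, 3]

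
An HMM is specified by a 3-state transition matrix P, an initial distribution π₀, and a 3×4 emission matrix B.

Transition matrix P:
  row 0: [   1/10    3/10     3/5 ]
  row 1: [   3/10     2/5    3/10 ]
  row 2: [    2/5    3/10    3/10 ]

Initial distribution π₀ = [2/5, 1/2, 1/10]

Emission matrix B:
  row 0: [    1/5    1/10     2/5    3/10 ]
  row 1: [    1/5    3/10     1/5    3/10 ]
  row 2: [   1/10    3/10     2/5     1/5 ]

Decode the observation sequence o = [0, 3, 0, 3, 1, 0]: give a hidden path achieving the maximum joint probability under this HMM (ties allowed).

path = [1, 1, 1, 0, 2, 0]

t=0: δ = [8.000e-02, 1.000e-01, 1.000e-02]  (obs o_0=0)
t=1: δ = [9.000e-03, 1.200e-02, 9.600e-03]  ψ = [1, 1, 0]  (obs o_1=3)
t=2: δ = [7.680e-04, 9.600e-04, 5.400e-04]  ψ = [2, 1, 0]  (obs o_2=0)
t=3: δ = [8.640e-05, 1.152e-04, 9.216e-05]  ψ = [1, 1, 0]  (obs o_3=3)
t=4: δ = [3.686e-06, 1.382e-05, 1.555e-05]  ψ = [2, 1, 0]  (obs o_4=1)
t=5: δ = [1.244e-06, 1.106e-06, 4.666e-07]  ψ = [2, 1, 2]  (obs o_5=0)
backtrack: best end state = 0; path = [1, 1, 1, 0, 2, 0]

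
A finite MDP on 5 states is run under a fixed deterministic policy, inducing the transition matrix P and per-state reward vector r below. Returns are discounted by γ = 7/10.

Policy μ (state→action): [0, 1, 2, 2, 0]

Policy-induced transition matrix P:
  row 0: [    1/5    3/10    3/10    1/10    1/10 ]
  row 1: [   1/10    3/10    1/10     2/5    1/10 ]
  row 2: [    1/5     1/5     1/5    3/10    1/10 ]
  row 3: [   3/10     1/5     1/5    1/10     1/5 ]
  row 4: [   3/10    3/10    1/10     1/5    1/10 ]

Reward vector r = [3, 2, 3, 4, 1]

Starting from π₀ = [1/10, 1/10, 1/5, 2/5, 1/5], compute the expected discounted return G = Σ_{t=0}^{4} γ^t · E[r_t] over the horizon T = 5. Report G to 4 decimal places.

t=0: π = [0.1000, 0.1000, 0.2000, 0.4000, 0.2000], E[r] = 2.9000, γ^t·E[r] = 2.900000, running G = 2.900000
t=1: π = [0.2500, 0.2400, 0.1800, 0.1900, 0.1400], E[r] = 2.6700, γ^t·E[r] = 1.869000, running G = 4.769000
t=2: π = [0.2090, 0.2630, 0.1870, 0.2220, 0.1190], E[r] = 2.7210, γ^t·E[r] = 1.333290, running G = 6.102290
t=3: π = [0.2078, 0.2591, 0.1827, 0.2282, 0.1222], E[r] = 2.7247, γ^t·E[r] = 0.934572, running G = 7.036862
t=4: π = [0.2091, 0.2589, 0.1827, 0.2265, 0.1228], E[r] = 2.7219, γ^t·E[r] = 0.653538, running G = 7.690400

G = 7.6904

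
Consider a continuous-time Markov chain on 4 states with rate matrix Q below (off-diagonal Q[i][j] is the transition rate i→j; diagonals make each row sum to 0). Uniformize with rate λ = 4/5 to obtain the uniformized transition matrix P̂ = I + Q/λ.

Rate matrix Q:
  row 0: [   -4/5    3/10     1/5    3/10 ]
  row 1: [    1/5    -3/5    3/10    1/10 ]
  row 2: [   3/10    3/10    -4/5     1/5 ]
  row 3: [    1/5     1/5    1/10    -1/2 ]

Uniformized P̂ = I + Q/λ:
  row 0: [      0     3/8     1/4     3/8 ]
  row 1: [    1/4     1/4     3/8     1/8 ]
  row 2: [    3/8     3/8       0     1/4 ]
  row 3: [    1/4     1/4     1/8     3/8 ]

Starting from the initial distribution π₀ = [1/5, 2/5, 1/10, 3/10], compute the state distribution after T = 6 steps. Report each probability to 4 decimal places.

π = [0.2204, 0.3029, 0.2028, 0.2739]

t=0: π = [0.2000, 0.4000, 0.1000, 0.3000]
t=1: π = [0.2125, 0.2875, 0.2375, 0.2625]
t=2: π = [0.2266, 0.3063, 0.1938, 0.2734]
t=3: π = [0.2176, 0.3025, 0.2057, 0.2742]
t=4: π = [0.2213, 0.3029, 0.2021, 0.2737]
t=5: π = [0.2199, 0.3029, 0.2031, 0.2740]
t=6: π = [0.2204, 0.3029, 0.2028, 0.2739]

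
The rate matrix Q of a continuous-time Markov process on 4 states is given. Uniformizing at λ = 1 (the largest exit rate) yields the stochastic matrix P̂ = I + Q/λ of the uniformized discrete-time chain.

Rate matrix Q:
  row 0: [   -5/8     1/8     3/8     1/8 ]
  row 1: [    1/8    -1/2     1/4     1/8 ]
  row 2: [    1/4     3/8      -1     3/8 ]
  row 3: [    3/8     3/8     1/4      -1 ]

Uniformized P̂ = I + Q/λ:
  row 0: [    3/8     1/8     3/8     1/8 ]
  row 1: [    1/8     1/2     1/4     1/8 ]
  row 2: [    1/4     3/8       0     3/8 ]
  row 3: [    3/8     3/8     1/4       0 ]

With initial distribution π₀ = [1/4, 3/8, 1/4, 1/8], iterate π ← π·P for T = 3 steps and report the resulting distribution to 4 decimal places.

t=0: π = [0.2500, 0.3750, 0.2500, 0.1250]
t=1: π = [0.2500, 0.3594, 0.2188, 0.1719]
t=2: π = [0.2578, 0.3574, 0.2266, 0.1582]
t=3: π = [0.2573, 0.3552, 0.2256, 0.1619]

π = [0.2573, 0.3552, 0.2256, 0.1619]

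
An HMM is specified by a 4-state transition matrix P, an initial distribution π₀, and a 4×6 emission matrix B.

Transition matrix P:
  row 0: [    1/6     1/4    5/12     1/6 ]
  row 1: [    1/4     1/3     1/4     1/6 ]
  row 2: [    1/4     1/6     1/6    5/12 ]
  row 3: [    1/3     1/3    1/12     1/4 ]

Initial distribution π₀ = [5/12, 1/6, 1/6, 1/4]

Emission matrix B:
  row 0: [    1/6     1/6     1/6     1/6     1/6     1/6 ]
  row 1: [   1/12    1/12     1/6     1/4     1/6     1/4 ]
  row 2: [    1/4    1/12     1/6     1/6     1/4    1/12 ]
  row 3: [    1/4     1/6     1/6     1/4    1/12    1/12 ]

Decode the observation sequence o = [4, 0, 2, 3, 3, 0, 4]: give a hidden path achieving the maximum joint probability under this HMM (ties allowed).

t=0: δ = [6.944e-02, 2.778e-02, 4.167e-02, 2.083e-02]  (obs o_0=4)
t=1: δ = [1.929e-03, 1.447e-03, 7.234e-03, 4.340e-03]  ψ = [0, 0, 0, 2]  (obs o_1=0)
t=2: δ = [3.014e-04, 2.411e-04, 2.009e-04, 5.023e-04]  ψ = [2, 3, 2, 2]  (obs o_2=2)
t=3: δ = [2.791e-05, 4.186e-05, 2.093e-05, 3.140e-05]  ψ = [3, 3, 0, 3]  (obs o_3=3)
t=4: δ = [1.744e-06, 3.489e-06, 1.938e-06, 2.180e-06]  ψ = [1, 1, 0, 2]  (obs o_4=3)
t=5: δ = [1.454e-07, 9.690e-08, 2.180e-07, 2.019e-07]  ψ = [1, 1, 1, 2]  (obs o_5=0)
t=6: δ = [1.122e-08, 1.122e-08, 1.514e-08, 7.571e-09]  ψ = [3, 3, 0, 2]  (obs o_6=4)
backtrack: best end state = 2; path = [0, 2, 3, 1, 1, 0, 2]

path = [0, 2, 3, 1, 1, 0, 2]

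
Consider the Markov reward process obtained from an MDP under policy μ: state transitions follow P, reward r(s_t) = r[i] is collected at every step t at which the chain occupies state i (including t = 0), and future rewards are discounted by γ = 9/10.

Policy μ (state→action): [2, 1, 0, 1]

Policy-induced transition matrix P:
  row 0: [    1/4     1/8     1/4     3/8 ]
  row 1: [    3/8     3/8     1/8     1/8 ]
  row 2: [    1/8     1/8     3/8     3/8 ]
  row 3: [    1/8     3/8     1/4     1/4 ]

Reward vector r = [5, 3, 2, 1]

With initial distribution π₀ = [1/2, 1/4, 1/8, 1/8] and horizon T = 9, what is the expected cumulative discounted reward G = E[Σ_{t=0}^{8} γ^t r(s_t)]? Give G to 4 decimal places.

t=0: π = [0.5000, 0.2500, 0.1250, 0.1250], E[r] = 3.6250, γ^t·E[r] = 3.625000, running G = 3.625000
t=1: π = [0.2500, 0.2188, 0.2344, 0.2969], E[r] = 2.6719, γ^t·E[r] = 2.404688, running G = 6.029688
t=2: π = [0.2109, 0.2539, 0.2520, 0.2832], E[r] = 2.6035, γ^t·E[r] = 2.108848, running G = 8.138535
t=3: π = [0.2148, 0.2593, 0.2498, 0.2761], E[r] = 2.6277, γ^t·E[r] = 1.915583, running G = 10.054118
t=4: π = [0.2167, 0.2589, 0.2488, 0.2757], E[r] = 2.6332, γ^t·E[r] = 1.727649, running G = 11.781766
t=5: π = [0.2168, 0.2586, 0.2487, 0.2758], E[r] = 2.6332, γ^t·E[r] = 1.554872, running G = 13.336639
t=6: π = [0.2168, 0.2586, 0.2488, 0.2759], E[r] = 2.6330, γ^t·E[r] = 1.399295, running G = 14.735934
t=7: π = [0.2167, 0.2586, 0.2488, 0.2759], E[r] = 2.6330, γ^t·E[r] = 1.259356, running G = 15.995290
t=8: π = [0.2167, 0.2586, 0.2488, 0.2759], E[r] = 2.6330, γ^t·E[r] = 1.133422, running G = 17.128712

G = 17.1287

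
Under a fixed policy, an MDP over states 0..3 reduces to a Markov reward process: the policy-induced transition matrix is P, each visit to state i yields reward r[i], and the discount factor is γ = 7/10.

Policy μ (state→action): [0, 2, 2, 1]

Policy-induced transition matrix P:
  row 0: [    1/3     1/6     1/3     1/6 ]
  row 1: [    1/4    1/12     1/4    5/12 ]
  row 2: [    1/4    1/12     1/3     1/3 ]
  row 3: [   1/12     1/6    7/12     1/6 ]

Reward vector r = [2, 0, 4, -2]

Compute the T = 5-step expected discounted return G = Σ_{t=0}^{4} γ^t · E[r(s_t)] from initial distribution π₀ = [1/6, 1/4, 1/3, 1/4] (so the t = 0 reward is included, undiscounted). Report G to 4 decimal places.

t=0: π = [0.1667, 0.2500, 0.3333, 0.2500], E[r] = 1.1667, γ^t·E[r] = 1.166667, running G = 1.166667
t=1: π = [0.2222, 0.1181, 0.3750, 0.2847], E[r] = 1.3750, γ^t·E[r] = 0.962500, running G = 2.129167
t=2: π = [0.2211, 0.1256, 0.3947, 0.2587], E[r] = 1.5035, γ^t·E[r] = 0.736701, running G = 2.865868
t=3: π = [0.2253, 0.1233, 0.3875, 0.2638], E[r] = 1.4731, γ^t·E[r] = 0.505270, running G = 3.371138
t=4: π = [0.2248, 0.1241, 0.3890, 0.2621], E[r] = 1.4815, γ^t·E[r] = 0.355709, running G = 3.726848

G = 3.7268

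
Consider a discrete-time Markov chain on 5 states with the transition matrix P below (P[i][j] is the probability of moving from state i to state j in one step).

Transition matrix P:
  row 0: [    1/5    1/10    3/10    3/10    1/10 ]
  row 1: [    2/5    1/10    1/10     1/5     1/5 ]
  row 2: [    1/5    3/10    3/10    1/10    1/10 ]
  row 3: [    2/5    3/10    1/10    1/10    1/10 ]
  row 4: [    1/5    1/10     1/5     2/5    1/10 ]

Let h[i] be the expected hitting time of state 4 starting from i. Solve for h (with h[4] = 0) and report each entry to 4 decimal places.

h = [8.4444, 7.6389, 8.3056, 8.3333, 0.0000]

First-step conditioning: h[4] = 0; for i ≠ 4, h[i] = 1 + Σ_k P[i][k]·h[k].
  h[0] = 1 + 1/5·h[0] + 1/10·h[1] + 3/10·h[2] + 3/10·h[3]
  h[1] = 1 + 2/5·h[0] + 1/10·h[1] + 1/10·h[2] + 1/5·h[3]
  h[2] = 1 + 1/5·h[0] + 3/10·h[1] + 3/10·h[2] + 1/10·h[3]
  h[3] = 1 + 2/5·h[0] + 3/10·h[1] + 1/10·h[2] + 1/10·h[3]
Solving the 4×4 linear system over states ≠ 4 gives exactly h = [76/9, 275/36, 299/36, 25/3, 0] (h[4] = 0 is the target).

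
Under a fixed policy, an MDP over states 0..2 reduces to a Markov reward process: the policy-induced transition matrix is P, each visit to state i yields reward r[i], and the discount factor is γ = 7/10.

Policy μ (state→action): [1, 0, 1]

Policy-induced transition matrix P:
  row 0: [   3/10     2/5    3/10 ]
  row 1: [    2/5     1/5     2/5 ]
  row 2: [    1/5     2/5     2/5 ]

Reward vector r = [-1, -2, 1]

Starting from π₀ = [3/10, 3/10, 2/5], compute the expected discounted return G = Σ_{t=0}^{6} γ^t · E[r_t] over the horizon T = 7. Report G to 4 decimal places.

G = -1.7241

t=0: π = [0.3000, 0.3000, 0.4000], E[r] = -0.5000, γ^t·E[r] = -0.500000, running G = -0.500000
t=1: π = [0.2900, 0.3400, 0.3700], E[r] = -0.6000, γ^t·E[r] = -0.420000, running G = -0.920000
t=2: π = [0.2970, 0.3320, 0.3710], E[r] = -0.5900, γ^t·E[r] = -0.289100, running G = -1.209100
t=3: π = [0.2961, 0.3336, 0.3703], E[r] = -0.5930, γ^t·E[r] = -0.203399, running G = -1.412499
t=4: π = [0.2963, 0.3333, 0.3704], E[r] = -0.5925, γ^t·E[r] = -0.142259, running G = -1.554758
t=5: π = [0.2963, 0.3333, 0.3704], E[r] = -0.5926, γ^t·E[r] = -0.099600, running G = -1.654358
t=6: π = [0.2963, 0.3333, 0.3704], E[r] = -0.5926, γ^t·E[r] = -0.069718, running G = -1.724076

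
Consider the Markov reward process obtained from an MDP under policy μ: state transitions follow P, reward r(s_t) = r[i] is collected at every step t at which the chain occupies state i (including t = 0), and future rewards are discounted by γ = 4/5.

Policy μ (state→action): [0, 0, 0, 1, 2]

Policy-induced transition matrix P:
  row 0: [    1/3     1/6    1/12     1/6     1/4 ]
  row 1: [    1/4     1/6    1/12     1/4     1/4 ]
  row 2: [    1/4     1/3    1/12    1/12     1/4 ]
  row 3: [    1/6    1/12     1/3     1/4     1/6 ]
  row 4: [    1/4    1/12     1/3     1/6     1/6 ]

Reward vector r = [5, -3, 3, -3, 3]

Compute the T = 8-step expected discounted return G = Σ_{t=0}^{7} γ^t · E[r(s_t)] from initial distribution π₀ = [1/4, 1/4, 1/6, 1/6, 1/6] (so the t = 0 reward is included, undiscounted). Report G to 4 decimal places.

G = 5.5344

t=0: π = [0.2500, 0.2500, 0.1667, 0.1667, 0.1667], E[r] = 1.0000, γ^t·E[r] = 1.000000, running G = 1.000000
t=1: π = [0.2569, 0.1667, 0.1667, 0.1875, 0.2222], E[r] = 1.3889, γ^t·E[r] = 1.111111, running G = 2.111111
t=2: π = [0.2558, 0.1603, 0.1858, 0.1823, 0.2159], E[r] = 1.4560, γ^t·E[r] = 0.931852, running G = 3.042963
t=3: π = [0.2561, 0.1644, 0.1829, 0.1797, 0.2168], E[r] = 1.4471, γ^t·E[r] = 0.740938, running G = 3.783901
t=4: π = [0.2564, 0.1641, 0.1825, 0.1801, 0.2170], E[r] = 1.4475, γ^t·E[r] = 0.592889, running G = 4.376790
t=5: π = [0.2564, 0.1640, 0.1826, 0.1801, 0.2169], E[r] = 1.4479, γ^t·E[r] = 0.474448, running G = 4.851238
t=6: π = [0.2564, 0.1640, 0.1826, 0.1801, 0.2169], E[r] = 1.4479, γ^t·E[r] = 0.379549, running G = 5.230787
t=7: π = [0.2564, 0.1640, 0.1826, 0.1801, 0.2169], E[r] = 1.4479, γ^t·E[r] = 0.303637, running G = 5.534424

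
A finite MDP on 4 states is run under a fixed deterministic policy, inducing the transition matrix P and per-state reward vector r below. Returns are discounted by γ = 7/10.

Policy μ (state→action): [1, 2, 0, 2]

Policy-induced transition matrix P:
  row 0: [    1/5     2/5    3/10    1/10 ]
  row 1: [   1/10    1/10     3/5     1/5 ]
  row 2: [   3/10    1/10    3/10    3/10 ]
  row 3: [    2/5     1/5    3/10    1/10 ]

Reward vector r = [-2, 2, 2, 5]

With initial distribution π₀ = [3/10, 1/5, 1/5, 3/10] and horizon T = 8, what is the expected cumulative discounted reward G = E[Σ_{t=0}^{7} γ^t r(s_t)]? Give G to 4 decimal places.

t=0: π = [0.3000, 0.2000, 0.2000, 0.3000], E[r] = 1.7000, γ^t·E[r] = 1.700000, running G = 1.700000
t=1: π = [0.2600, 0.2200, 0.3600, 0.1600], E[r] = 1.4400, γ^t·E[r] = 1.008000, running G = 2.708000
t=2: π = [0.2460, 0.1940, 0.3660, 0.1940], E[r] = 1.5980, γ^t·E[r] = 0.783020, running G = 3.491020
t=3: π = [0.2560, 0.1932, 0.3582, 0.1926], E[r] = 1.5538, γ^t·E[r] = 0.532953, running G = 4.023973
t=4: π = [0.2550, 0.1961, 0.3580, 0.1910], E[r] = 1.5528, γ^t·E[r] = 0.372827, running G = 4.396801
t=5: π = [0.2544, 0.1956, 0.3588, 0.1912], E[r] = 1.5561, γ^t·E[r] = 0.261528, running G = 4.658329
t=6: π = [0.2546, 0.1954, 0.3587, 0.1913], E[r] = 1.5557, γ^t·E[r] = 0.183030, running G = 4.841358
t=7: π = [0.2546, 0.1955, 0.3586, 0.1913], E[r] = 1.5555, γ^t·E[r] = 0.128101, running G = 4.969459

G = 4.9695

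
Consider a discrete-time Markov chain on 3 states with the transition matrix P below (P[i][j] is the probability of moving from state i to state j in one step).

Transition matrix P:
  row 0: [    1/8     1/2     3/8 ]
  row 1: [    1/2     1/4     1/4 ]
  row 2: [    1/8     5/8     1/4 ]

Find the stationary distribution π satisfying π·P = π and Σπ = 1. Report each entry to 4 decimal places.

π = [0.2857, 0.4286, 0.2857]

Balance equations π_j = Σ_i π_i·P[i][j]:
  π_0 = 1/8·π_0 + 1/2·π_1 + 1/8·π_2
  π_1 = 1/2·π_0 + 1/4·π_1 + 5/8·π_2
  normalize: π_0 + π_1 + π_2 = 1
Solving the linear system gives exactly π = [2/7, 3/7, 2/7].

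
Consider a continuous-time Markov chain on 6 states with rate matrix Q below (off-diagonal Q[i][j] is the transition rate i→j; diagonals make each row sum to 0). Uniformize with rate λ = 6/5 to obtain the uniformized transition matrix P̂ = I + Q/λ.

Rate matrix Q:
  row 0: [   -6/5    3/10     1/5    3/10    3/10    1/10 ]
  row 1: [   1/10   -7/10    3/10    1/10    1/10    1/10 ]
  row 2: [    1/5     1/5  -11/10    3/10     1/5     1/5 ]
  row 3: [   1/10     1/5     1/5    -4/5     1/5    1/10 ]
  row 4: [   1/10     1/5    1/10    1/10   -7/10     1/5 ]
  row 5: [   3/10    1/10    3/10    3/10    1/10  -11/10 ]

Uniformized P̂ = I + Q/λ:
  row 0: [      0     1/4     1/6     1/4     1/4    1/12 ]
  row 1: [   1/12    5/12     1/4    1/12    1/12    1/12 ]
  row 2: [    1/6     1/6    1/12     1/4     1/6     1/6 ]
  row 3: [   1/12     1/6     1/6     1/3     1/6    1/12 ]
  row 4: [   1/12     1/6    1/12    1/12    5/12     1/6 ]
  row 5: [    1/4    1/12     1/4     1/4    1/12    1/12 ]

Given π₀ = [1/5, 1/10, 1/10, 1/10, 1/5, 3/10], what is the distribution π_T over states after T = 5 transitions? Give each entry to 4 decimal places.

π = [0.1070, 0.2214, 0.1644, 0.1966, 0.1971, 0.1135]

t=0: π = [0.2000, 0.1000, 0.1000, 0.1000, 0.2000, 0.3000]
t=1: π = [0.1250, 0.1833, 0.1750, 0.2083, 0.2000, 0.1083]
t=2: π = [0.1056, 0.2139, 0.1597, 0.2035, 0.2028, 0.1146]
t=3: π = [0.1069, 0.2194, 0.1638, 0.1975, 0.1988, 0.1135]
t=4: π = [0.1070, 0.2210, 0.1642, 0.1968, 0.1975, 0.1136]
t=5: π = [0.1070, 0.2214, 0.1644, 0.1966, 0.1971, 0.1135]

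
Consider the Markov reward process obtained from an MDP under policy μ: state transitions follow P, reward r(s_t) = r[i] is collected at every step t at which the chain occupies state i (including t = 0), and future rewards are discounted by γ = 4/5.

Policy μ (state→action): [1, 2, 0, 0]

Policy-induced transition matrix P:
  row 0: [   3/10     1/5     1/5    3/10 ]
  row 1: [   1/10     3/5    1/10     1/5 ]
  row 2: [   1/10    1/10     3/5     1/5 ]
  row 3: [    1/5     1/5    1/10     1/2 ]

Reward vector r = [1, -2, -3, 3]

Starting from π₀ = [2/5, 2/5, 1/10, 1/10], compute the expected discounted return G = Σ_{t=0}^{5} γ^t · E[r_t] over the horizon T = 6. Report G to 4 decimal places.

t=0: π = [0.4000, 0.4000, 0.1000, 0.1000], E[r] = -0.4000, γ^t·E[r] = -0.400000, running G = -0.400000
t=1: π = [0.1900, 0.3500, 0.1900, 0.2700], E[r] = -0.2700, γ^t·E[r] = -0.216000, running G = -0.616000
t=2: π = [0.1650, 0.3210, 0.2140, 0.3000], E[r] = -0.2190, γ^t·E[r] = -0.140160, running G = -0.756160
t=3: π = [0.1630, 0.3070, 0.2235, 0.3065], E[r] = -0.2020, γ^t·E[r] = -0.103424, running G = -0.859584
t=4: π = [0.1633, 0.3005, 0.2281, 0.3083], E[r] = -0.1971, γ^t·E[r] = -0.080712, running G = -0.940296
t=5: π = [0.1635, 0.2974, 0.2304, 0.3088], E[r] = -0.1959, γ^t·E[r] = -0.064201, running G = -1.004496

G = -1.0045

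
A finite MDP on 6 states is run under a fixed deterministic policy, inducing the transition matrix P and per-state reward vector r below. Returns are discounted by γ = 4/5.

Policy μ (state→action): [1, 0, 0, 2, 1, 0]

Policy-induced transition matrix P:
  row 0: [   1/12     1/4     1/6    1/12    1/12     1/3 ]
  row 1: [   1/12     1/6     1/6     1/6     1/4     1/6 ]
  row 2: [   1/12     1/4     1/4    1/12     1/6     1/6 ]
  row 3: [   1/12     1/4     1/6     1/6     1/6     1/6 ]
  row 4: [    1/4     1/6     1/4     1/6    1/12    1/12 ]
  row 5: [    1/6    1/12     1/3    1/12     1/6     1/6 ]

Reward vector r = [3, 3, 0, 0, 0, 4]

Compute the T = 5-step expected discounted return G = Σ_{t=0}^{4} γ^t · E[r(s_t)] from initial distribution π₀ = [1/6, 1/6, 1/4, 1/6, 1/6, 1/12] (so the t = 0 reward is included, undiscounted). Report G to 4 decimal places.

G = 5.2572

t=0: π = [0.1667, 0.1667, 0.2500, 0.1667, 0.1667, 0.0833], E[r] = 1.3333, γ^t·E[r] = 1.333333, running G = 1.333333
t=1: π = [0.1181, 0.2083, 0.2153, 0.1250, 0.1528, 0.1806], E[r] = 1.7014, γ^t·E[r] = 1.361111, running G = 2.694444
t=2: π = [0.1238, 0.1898, 0.2274, 0.1238, 0.1615, 0.1736], E[r] = 1.6354, γ^t·E[r] = 1.046667, running G = 3.741111
t=3: π = [0.1247, 0.1918, 0.2280, 0.1229, 0.1587, 0.1739], E[r] = 1.6449, γ^t·E[r] = 0.842198, running G = 4.583309
t=4: π = [0.1243, 0.1918, 0.2279, 0.1228, 0.1590, 0.1742], E[r] = 1.6452, γ^t·E[r] = 0.673862, running G = 5.257170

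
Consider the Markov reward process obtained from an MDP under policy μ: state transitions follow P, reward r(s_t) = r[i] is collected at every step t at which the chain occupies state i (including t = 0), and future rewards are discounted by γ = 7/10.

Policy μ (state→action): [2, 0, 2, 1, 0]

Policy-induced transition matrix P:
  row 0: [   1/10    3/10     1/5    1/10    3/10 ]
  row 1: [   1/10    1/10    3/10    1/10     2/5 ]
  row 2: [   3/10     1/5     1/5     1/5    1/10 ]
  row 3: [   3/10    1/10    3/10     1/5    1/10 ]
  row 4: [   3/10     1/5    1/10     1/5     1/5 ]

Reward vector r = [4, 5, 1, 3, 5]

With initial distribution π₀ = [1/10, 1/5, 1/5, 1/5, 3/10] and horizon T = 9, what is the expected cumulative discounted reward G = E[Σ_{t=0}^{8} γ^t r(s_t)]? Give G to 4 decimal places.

G = 11.6200

t=0: π = [0.1000, 0.2000, 0.2000, 0.2000, 0.3000], E[r] = 3.7000, γ^t·E[r] = 3.700000, running G = 3.700000
t=1: π = [0.2400, 0.1700, 0.2100, 0.1700, 0.2100], E[r] = 3.5800, γ^t·E[r] = 2.506000, running G = 6.206000
t=2: π = [0.2180, 0.1900, 0.2130, 0.1590, 0.2200], E[r] = 3.6120, γ^t·E[r] = 1.769880, running G = 7.975880
t=3: π = [0.2184, 0.1869, 0.2129, 0.1592, 0.2226], E[r] = 3.6116, γ^t·E[r] = 1.238779, running G = 9.214659
t=4: π = [0.2189, 0.1872, 0.2124, 0.1595, 0.2220], E[r] = 3.6127, γ^t·E[r] = 0.867414, running G = 10.082073
t=5: π = [0.2188, 0.1872, 0.2125, 0.1594, 0.2222], E[r] = 3.6126, γ^t·E[r] = 0.607168, running G = 10.689241
t=6: π = [0.2188, 0.1872, 0.2124, 0.1594, 0.2221], E[r] = 3.6126, γ^t·E[r] = 0.425021, running G = 11.114262
t=7: π = [0.2188, 0.1872, 0.2124, 0.1594, 0.2221], E[r] = 3.6126, γ^t·E[r] = 0.297514, running G = 11.411776
t=8: π = [0.2188, 0.1872, 0.2124, 0.1594, 0.2221], E[r] = 3.6126, γ^t·E[r] = 0.208260, running G = 11.620036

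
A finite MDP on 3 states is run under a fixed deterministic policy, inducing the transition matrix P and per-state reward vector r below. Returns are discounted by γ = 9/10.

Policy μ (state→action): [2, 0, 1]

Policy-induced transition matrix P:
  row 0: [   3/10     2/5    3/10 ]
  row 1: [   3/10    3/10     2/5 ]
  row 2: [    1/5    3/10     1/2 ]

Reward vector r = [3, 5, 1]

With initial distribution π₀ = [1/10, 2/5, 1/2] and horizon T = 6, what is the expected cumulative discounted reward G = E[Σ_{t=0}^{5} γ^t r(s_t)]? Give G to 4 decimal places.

G = 13.1140

t=0: π = [0.1000, 0.4000, 0.5000], E[r] = 2.8000, γ^t·E[r] = 2.800000, running G = 2.800000
t=1: π = [0.2500, 0.3100, 0.4400], E[r] = 2.7400, γ^t·E[r] = 2.466000, running G = 5.266000
t=2: π = [0.2560, 0.3250, 0.4190], E[r] = 2.8120, γ^t·E[r] = 2.277720, running G = 7.543720
t=3: π = [0.2581, 0.3256, 0.4163], E[r] = 2.8186, γ^t·E[r] = 2.054759, running G = 9.598479
t=4: π = [0.2584, 0.3258, 0.4158], E[r] = 2.8200, γ^t·E[r] = 1.850189, running G = 11.448668
t=5: π = [0.2584, 0.3258, 0.4157], E[r] = 2.8202, γ^t·E[r] = 1.665290, running G = 13.113959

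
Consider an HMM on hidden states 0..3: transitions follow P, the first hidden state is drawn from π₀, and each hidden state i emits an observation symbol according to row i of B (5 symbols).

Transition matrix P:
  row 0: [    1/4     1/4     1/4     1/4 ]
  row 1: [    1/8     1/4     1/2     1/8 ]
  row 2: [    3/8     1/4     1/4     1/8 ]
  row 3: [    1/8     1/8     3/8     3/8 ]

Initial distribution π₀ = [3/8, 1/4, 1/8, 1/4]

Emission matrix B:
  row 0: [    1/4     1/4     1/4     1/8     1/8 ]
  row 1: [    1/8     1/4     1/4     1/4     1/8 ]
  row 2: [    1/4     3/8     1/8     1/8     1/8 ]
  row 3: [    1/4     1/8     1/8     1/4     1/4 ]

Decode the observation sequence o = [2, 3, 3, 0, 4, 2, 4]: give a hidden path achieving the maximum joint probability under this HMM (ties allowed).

t=0: δ = [9.375e-02, 6.250e-02, 1.562e-02, 3.125e-02]  (obs o_0=2)
t=1: δ = [2.930e-03, 5.859e-03, 3.906e-03, 5.859e-03]  ψ = [0, 0, 1, 0]  (obs o_1=3)
t=2: δ = [1.831e-04, 3.662e-04, 3.662e-04, 5.493e-04]  ψ = [2, 1, 1, 3]  (obs o_2=3)
t=3: δ = [3.433e-05, 1.144e-05, 5.150e-05, 5.150e-05]  ψ = [2, 1, 3, 3]  (obs o_3=0)
t=4: δ = [2.414e-06, 1.609e-06, 2.414e-06, 4.828e-06]  ψ = [2, 2, 3, 3]  (obs o_4=4)
t=5: δ = [2.263e-07, 1.509e-07, 2.263e-07, 2.263e-07]  ψ = [2, 0, 3, 3]  (obs o_5=2)
t=6: δ = [1.061e-08, 7.072e-09, 1.061e-08, 2.122e-08]  ψ = [2, 0, 3, 3]  (obs o_6=4)
backtrack: best end state = 3; path = [0, 3, 3, 3, 3, 3, 3]

path = [0, 3, 3, 3, 3, 3, 3]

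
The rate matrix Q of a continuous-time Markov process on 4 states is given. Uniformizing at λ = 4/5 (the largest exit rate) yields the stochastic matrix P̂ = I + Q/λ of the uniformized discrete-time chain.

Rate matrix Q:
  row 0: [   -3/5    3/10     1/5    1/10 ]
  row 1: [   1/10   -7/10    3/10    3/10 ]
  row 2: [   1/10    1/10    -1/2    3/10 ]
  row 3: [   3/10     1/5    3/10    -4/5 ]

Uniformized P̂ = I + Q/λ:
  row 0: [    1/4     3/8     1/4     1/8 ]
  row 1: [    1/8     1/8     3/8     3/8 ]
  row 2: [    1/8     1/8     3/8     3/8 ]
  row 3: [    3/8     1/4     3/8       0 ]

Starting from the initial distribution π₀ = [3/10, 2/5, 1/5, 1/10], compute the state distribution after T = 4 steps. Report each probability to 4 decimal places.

t=0: π = [0.3000, 0.4000, 0.2000, 0.1000]
t=1: π = [0.1875, 0.2125, 0.3375, 0.2625]
t=2: π = [0.2141, 0.2047, 0.3516, 0.2297]
t=3: π = [0.2092, 0.2072, 0.3482, 0.2354]
t=4: π = [0.2100, 0.2067, 0.3489, 0.2344]

π = [0.2100, 0.2067, 0.3489, 0.2344]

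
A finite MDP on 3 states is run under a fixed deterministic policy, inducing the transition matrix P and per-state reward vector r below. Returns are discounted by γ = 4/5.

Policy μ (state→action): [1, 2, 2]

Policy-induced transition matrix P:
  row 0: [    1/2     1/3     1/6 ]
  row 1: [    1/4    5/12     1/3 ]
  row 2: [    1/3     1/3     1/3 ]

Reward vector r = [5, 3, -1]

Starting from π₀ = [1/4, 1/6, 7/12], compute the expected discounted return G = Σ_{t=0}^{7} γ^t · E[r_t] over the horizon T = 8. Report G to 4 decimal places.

t=0: π = [0.2500, 0.1667, 0.5833], E[r] = 1.1667, γ^t·E[r] = 1.166667, running G = 1.166667
t=1: π = [0.3611, 0.3472, 0.2917], E[r] = 2.5556, γ^t·E[r] = 2.044444, running G = 3.211111
t=2: π = [0.3646, 0.3623, 0.2731], E[r] = 2.6366, γ^t·E[r] = 1.687407, running G = 4.898519
t=3: π = [0.3639, 0.3635, 0.2726], E[r] = 2.6375, γ^t·E[r] = 1.350420, running G = 6.248938
t=4: π = [0.3637, 0.3636, 0.2727], E[r] = 2.6367, γ^t·E[r] = 1.079974, running G = 7.328912
t=5: π = [0.3636, 0.3636, 0.2727], E[r] = 2.6364, γ^t·E[r] = 0.863902, running G = 8.192814
t=6: π = [0.3636, 0.3636, 0.2727], E[r] = 2.6364, γ^t·E[r] = 0.691110, running G = 8.883924
t=7: π = [0.3636, 0.3636, 0.2727], E[r] = 2.6364, γ^t·E[r] = 0.552886, running G = 9.436809

G = 9.4368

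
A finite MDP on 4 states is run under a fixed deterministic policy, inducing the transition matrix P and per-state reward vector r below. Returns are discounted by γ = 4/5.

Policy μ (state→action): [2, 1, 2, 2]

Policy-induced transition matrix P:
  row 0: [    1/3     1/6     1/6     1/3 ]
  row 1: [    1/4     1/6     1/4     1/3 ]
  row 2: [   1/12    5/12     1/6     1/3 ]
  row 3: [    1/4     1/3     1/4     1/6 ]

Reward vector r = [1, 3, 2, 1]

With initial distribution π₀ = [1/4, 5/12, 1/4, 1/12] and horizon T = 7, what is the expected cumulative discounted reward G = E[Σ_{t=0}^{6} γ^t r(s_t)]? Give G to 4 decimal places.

t=0: π = [0.2500, 0.4167, 0.2500, 0.0833], E[r] = 2.0833, γ^t·E[r] = 2.083333, running G = 2.083333
t=1: π = [0.2292, 0.2431, 0.2083, 0.3194], E[r] = 1.6944, γ^t·E[r] = 1.355556, running G = 3.438889
t=2: π = [0.2344, 0.2720, 0.2135, 0.2801], E[r] = 1.7575, γ^t·E[r] = 1.124815, running G = 4.563704
t=3: π = [0.2339, 0.2667, 0.2127, 0.2867], E[r] = 1.7461, γ^t·E[r] = 0.894025, running G = 5.457728
t=4: π = [0.2340, 0.2676, 0.2128, 0.2856], E[r] = 1.7480, γ^t·E[r] = 0.715982, running G = 6.173710
t=5: π = [0.2340, 0.2675, 0.2128, 0.2857], E[r] = 1.7477, γ^t·E[r] = 0.572678, running G = 6.746388
t=6: π = [0.2340, 0.2675, 0.2128, 0.2857], E[r] = 1.7477, γ^t·E[r] = 0.458157, running G = 7.204545

G = 7.2045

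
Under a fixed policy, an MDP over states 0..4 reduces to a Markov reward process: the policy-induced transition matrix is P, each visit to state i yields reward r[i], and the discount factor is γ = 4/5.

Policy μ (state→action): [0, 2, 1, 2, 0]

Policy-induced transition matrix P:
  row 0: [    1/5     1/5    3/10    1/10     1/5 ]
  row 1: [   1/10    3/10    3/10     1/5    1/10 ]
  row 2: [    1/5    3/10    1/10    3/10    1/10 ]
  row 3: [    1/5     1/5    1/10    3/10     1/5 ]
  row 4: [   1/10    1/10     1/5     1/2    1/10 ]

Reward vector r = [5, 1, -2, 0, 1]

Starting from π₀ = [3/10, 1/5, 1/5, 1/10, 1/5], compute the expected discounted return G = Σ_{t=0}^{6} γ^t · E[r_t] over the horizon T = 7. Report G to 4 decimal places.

t=0: π = [0.3000, 0.2000, 0.2000, 0.1000, 0.2000], E[r] = 1.5000, γ^t·E[r] = 1.500000, running G = 1.500000
t=1: π = [0.1600, 0.2200, 0.2200, 0.2600, 0.1400], E[r] = 0.7200, γ^t·E[r] = 0.576000, running G = 2.076000
t=2: π = [0.1640, 0.2300, 0.1900, 0.2740, 0.1420], E[r] = 0.8120, γ^t·E[r] = 0.519680, running G = 2.595680
t=3: π = [0.1628, 0.2278, 0.1930, 0.2726, 0.1438], E[r] = 0.7996, γ^t·E[r] = 0.409395, running G = 3.005075
t=4: π = [0.1628, 0.2277, 0.1925, 0.2734, 0.1435], E[r] = 0.8004, γ^t·E[r] = 0.327860, running G = 3.332935
t=5: π = [0.1629, 0.2277, 0.1925, 0.2734, 0.1436], E[r] = 0.8007, γ^t·E[r] = 0.262389, running G = 3.595325
t=6: π = [0.1629, 0.2277, 0.1925, 0.2734, 0.1436], E[r] = 0.8007, γ^t·E[r] = 0.209895, running G = 3.805220

G = 3.8052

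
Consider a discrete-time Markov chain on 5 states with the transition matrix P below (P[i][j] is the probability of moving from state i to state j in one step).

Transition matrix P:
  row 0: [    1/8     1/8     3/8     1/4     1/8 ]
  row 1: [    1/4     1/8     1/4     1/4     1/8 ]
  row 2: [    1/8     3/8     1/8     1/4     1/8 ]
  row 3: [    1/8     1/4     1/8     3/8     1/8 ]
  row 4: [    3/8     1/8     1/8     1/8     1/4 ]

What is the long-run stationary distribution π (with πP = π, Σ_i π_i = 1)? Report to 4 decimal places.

π = [0.1867, 0.2076, 0.1976, 0.2653, 0.1429]

Balance equations π_j = Σ_i π_i·P[i][j]:
  π_0 = 1/8·π_0 + 1/4·π_1 + 1/8·π_2 + 1/8·π_3 + 3/8·π_4
  π_1 = 1/8·π_0 + 1/8·π_1 + 3/8·π_2 + 1/4·π_3 + 1/8·π_4
  π_2 = 3/8·π_0 + 1/4·π_1 + 1/8·π_2 + 1/8·π_3 + 1/8·π_4
  π_3 = 1/4·π_0 + 1/4·π_1 + 1/4·π_2 + 3/8·π_3 + 1/8·π_4
  normalize: π_0 + π_1 + π_2 + π_3 + π_4 = 1
Solving the linear system gives exactly π = [375/2009, 417/2009, 397/2009, 13/49, 1/7].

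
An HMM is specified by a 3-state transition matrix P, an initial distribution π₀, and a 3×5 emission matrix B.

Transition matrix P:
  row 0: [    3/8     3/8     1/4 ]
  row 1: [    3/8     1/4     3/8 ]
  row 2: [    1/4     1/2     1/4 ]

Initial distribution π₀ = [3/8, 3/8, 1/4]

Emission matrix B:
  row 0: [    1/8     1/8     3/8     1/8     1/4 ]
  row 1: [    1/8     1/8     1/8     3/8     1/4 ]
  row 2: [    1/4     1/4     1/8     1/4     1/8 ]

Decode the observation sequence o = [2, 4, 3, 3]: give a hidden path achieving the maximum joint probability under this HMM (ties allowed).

path = [0, 1, 2, 1]

t=0: δ = [1.406e-01, 4.688e-02, 3.125e-02]  (obs o_0=2)
t=1: δ = [1.318e-02, 1.318e-02, 4.395e-03]  ψ = [0, 0, 0]  (obs o_1=4)
t=2: δ = [6.180e-04, 1.854e-03, 1.236e-03]  ψ = [0, 0, 1]  (obs o_2=3)
t=3: δ = [8.690e-05, 2.317e-04, 1.738e-04]  ψ = [1, 2, 1]  (obs o_3=3)
backtrack: best end state = 1; path = [0, 1, 2, 1]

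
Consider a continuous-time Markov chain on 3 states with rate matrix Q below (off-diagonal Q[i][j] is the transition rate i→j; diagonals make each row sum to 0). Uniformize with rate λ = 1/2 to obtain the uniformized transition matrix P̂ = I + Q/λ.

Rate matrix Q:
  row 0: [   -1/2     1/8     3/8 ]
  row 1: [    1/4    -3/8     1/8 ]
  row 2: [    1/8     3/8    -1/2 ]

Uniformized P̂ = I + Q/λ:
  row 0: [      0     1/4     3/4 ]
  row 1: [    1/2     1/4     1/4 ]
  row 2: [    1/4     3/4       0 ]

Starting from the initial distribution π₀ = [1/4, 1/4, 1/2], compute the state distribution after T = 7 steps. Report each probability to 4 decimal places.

t=0: π = [0.2500, 0.2500, 0.5000]
t=1: π = [0.2500, 0.5000, 0.2500]
t=2: π = [0.3125, 0.3750, 0.3125]
t=3: π = [0.2656, 0.4063, 0.3281]
t=4: π = [0.2852, 0.4141, 0.3008]
t=5: π = [0.2822, 0.4004, 0.3174]
t=6: π = [0.2795, 0.4087, 0.3118]
t=7: π = [0.2823, 0.4059, 0.3118]

π = [0.2823, 0.4059, 0.3118]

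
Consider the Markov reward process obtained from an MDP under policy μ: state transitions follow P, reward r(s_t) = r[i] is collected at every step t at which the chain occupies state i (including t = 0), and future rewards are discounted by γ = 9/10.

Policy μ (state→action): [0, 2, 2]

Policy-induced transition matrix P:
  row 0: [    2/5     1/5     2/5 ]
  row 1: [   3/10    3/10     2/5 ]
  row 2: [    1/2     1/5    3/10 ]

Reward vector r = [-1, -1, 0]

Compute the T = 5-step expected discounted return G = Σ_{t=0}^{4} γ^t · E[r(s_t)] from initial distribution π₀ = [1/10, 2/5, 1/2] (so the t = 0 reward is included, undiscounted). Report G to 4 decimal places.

t=0: π = [0.1000, 0.4000, 0.5000], E[r] = -0.5000, γ^t·E[r] = -0.500000, running G = -0.500000
t=1: π = [0.4100, 0.2400, 0.3500], E[r] = -0.6500, γ^t·E[r] = -0.585000, running G = -1.085000
t=2: π = [0.4110, 0.2240, 0.3650], E[r] = -0.6350, γ^t·E[r] = -0.514350, running G = -1.599350
t=3: π = [0.4141, 0.2224, 0.3635], E[r] = -0.6365, γ^t·E[r] = -0.464009, running G = -2.063359
t=4: π = [0.4141, 0.2222, 0.3637], E[r] = -0.6364, γ^t·E[r] = -0.417509, running G = -2.480868

G = -2.4809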